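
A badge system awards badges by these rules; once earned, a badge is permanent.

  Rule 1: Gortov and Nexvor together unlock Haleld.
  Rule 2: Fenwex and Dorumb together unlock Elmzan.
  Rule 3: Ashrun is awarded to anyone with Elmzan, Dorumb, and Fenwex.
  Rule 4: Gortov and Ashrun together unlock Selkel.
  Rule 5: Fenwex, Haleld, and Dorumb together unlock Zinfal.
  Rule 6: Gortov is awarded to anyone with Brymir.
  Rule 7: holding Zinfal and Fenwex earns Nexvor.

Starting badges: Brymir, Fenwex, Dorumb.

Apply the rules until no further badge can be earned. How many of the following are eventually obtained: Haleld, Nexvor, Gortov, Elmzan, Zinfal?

2

With Fenwex and Dorumb, Elmzan is earned (Rule 2).
With Brymir, Gortov is earned (Rule 6).
Haleld would need Gortov and Nexvor (Rule 1), but Nexvor is never earned.
Nexvor would need Zinfal and Fenwex (Rule 7), but Zinfal is never earned.
Gortov: reached.
Elmzan: reached.
Zinfal would need Fenwex, Haleld, and Dorumb (Rule 5), but Haleld is never earned.
Reached: Gortov and Elmzan — 2 of the 5.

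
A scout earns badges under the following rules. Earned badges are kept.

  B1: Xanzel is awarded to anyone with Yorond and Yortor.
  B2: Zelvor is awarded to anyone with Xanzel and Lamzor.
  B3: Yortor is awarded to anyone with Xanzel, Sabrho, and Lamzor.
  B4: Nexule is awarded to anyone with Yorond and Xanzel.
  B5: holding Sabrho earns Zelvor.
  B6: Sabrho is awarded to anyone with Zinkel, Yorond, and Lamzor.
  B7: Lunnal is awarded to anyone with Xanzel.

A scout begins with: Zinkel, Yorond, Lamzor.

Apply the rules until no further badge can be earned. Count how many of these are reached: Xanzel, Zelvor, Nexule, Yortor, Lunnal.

1

With Zinkel, Yorond, and Lamzor, Sabrho is earned (B6).
With Sabrho, Zelvor is earned (B5).
Xanzel would need Yorond and Yortor (B1), but Yortor is never earned.
Zelvor: reached.
Nexule would need Yorond and Xanzel (B4), but Xanzel is never earned.
Yortor would need Xanzel, Sabrho, and Lamzor (B3), but Xanzel is never earned.
Lunnal would need Xanzel (B7), but Xanzel is never earned.
Reached: Zelvor — 1 of the 5.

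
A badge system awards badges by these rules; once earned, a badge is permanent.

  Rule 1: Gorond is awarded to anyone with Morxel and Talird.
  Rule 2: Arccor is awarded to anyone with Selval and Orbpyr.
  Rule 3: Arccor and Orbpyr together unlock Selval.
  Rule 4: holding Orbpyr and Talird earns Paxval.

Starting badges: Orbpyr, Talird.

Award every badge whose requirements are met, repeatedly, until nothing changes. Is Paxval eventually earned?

Yes

With Orbpyr and Talird, Paxval is earned (Rule 4).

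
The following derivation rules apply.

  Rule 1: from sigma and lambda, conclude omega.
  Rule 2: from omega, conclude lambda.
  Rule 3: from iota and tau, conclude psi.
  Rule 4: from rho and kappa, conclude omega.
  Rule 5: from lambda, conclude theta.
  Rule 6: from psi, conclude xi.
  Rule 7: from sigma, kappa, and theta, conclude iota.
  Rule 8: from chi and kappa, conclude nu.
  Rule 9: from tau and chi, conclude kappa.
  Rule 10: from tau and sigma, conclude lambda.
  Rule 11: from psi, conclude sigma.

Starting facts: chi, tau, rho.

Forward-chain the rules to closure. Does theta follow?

Yes

tau and chi hold, so kappa follows (Rule 9).
From rho and kappa, Rule 4 gives omega.
From omega, Rule 2 gives lambda.
From lambda, Rule 5 gives theta.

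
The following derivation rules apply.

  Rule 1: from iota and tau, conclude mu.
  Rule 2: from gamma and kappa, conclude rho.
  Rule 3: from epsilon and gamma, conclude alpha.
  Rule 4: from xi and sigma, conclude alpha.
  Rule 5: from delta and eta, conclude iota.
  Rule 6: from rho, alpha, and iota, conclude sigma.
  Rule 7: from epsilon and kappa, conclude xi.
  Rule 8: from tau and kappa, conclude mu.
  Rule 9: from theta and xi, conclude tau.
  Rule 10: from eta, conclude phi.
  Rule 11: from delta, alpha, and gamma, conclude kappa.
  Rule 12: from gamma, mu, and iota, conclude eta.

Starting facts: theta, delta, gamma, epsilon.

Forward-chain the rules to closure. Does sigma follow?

sigma would need rho, alpha, and iota (Rule 6), but iota is never established.

No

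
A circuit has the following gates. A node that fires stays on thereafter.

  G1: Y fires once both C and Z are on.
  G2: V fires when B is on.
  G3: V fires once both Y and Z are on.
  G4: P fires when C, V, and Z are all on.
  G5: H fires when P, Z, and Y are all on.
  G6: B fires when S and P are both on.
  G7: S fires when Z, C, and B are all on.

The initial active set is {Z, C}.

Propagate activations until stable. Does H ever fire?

Yes

G1: C and Z on → Y on.
G3: Y and Z on → V on.
G4: C, V, and Z on → P on.
G5: P, Z, and Y on → H on.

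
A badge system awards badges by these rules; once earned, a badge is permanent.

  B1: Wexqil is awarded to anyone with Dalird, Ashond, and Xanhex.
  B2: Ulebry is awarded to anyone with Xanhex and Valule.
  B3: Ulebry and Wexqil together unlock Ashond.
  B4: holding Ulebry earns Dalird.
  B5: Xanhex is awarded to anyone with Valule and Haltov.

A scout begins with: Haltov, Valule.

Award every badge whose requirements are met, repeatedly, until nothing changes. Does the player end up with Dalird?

Yes

With Valule and Haltov, Xanhex is earned (B5).
With Xanhex and Valule, Ulebry is earned (B2).
With Ulebry, Dalird is earned (B4).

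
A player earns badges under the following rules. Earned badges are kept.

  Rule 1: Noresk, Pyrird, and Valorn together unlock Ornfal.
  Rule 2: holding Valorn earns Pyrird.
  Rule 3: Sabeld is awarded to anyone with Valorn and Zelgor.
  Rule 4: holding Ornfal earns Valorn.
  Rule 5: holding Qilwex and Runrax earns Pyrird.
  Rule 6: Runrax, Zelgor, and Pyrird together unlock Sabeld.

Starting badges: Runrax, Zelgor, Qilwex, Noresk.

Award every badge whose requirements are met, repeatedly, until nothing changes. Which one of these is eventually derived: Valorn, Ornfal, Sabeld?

With Qilwex and Runrax, Pyrird is earned (Rule 5).
With Runrax, Zelgor, and Pyrird, Sabeld is earned (Rule 6).
Valorn would need Ornfal (Rule 4), but Ornfal is never earned. Ornfal would need Noresk, Pyrird, and Valorn (Rule 1), but Valorn is never earned.

Sabeld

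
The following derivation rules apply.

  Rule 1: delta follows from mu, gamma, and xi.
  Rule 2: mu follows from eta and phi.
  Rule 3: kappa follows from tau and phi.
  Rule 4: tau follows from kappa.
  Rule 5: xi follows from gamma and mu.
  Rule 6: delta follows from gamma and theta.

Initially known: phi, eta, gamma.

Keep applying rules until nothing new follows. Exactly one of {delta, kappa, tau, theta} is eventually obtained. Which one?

delta

eta and phi hold, so mu follows (Rule 2).
From gamma and mu, Rule 5 gives xi.
From mu, gamma, and xi, Rule 1 gives delta.
kappa would need tau and phi (Rule 3), but tau is never established. No rule produces theta, and it is not given. tau would need kappa (Rule 4), but kappa is never established.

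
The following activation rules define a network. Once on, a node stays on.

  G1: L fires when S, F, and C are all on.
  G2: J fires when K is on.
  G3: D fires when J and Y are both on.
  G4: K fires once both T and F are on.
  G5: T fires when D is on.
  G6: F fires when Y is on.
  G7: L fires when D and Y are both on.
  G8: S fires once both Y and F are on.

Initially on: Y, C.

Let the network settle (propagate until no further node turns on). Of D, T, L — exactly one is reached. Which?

L

G6: Y on → F on.
G8: Y and F on → S on.
S, F, and C are on, so L fires (G1).
D would need J and Y (G3), but J never turns on. T would need D (G5), but D never turns on.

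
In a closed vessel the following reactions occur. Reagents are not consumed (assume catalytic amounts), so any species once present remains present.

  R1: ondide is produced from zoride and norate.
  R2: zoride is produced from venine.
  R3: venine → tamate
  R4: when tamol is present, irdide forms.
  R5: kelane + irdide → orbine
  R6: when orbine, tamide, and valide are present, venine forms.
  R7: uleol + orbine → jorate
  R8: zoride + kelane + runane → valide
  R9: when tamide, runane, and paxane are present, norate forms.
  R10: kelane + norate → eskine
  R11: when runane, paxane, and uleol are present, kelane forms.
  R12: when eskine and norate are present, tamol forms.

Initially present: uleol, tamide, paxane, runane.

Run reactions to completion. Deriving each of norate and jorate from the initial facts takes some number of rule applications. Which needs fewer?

norate

norate: tamide, runane, and paxane present → norate forms (R9). [1 rule application]
jorate: tamide, runane, and paxane present → norate forms (R9). runane, paxane, and uleol present → kelane forms (R11). kelane and norate present → eskine forms (R10). eskine and norate present → tamol forms (R12). tamol present → irdide forms (R4). kelane and irdide present → orbine forms (R5). uleol and orbine present → jorate forms (R7). [7 rule applications]
norate needs fewer.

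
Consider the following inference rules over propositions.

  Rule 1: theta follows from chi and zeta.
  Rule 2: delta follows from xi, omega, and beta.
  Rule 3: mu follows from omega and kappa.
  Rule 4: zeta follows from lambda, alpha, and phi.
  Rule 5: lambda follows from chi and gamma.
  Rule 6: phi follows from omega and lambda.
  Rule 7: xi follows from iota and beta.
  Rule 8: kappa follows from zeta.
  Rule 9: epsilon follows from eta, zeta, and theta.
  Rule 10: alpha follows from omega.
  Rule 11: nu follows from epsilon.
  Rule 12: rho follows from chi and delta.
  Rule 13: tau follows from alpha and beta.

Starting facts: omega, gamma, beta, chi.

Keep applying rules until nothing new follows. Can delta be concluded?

No

delta would need xi, omega, and beta (Rule 2), but xi is never established.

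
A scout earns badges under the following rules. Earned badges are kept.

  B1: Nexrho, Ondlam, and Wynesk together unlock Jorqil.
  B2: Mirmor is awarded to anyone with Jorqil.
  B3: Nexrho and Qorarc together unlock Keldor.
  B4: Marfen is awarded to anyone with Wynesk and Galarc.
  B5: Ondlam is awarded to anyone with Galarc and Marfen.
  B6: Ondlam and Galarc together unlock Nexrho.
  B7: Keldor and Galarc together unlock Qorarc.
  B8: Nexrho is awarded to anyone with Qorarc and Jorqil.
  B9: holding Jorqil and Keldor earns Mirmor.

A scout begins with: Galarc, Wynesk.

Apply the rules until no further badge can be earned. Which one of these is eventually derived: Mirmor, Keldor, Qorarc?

With Wynesk and Galarc, Marfen is earned (B4).
With Galarc and Marfen, Ondlam is earned (B5).
With Ondlam and Galarc, Nexrho is earned (B6).
With Nexrho, Ondlam, and Wynesk, Jorqil is earned (B1).
With Jorqil, Mirmor is earned (B2).
Keldor would need Nexrho and Qorarc (B3), but Qorarc is never earned. Qorarc would need Keldor and Galarc (B7), but Keldor is never earned.

Mirmor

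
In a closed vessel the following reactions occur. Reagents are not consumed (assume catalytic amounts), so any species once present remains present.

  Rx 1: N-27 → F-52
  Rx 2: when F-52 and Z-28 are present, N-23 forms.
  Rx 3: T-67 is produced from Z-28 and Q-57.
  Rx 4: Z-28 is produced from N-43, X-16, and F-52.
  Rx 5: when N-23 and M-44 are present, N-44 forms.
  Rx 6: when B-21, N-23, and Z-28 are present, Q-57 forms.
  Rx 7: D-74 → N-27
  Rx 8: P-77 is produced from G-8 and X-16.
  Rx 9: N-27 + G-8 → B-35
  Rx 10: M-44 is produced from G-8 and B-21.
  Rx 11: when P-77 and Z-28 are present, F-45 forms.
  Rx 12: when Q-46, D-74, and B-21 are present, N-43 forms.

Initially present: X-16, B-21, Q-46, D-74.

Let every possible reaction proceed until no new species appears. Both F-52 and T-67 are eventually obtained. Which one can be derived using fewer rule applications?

F-52

F-52: D-74 present → N-27 forms (Rx 7). N-27 present → F-52 forms (Rx 1). [2 rule applications]
T-67: D-74 present → N-27 forms (Rx 7). Q-46, D-74, and B-21 present → N-43 forms (Rx 12). N-27 present → F-52 forms (Rx 1). N-43, X-16, and F-52 present → Z-28 forms (Rx 4). F-52 and Z-28 present → N-23 forms (Rx 2). B-21, N-23, and Z-28 present → Q-57 forms (Rx 6). Z-28 and Q-57 present → T-67 forms (Rx 3). [7 rule applications]
F-52 needs fewer.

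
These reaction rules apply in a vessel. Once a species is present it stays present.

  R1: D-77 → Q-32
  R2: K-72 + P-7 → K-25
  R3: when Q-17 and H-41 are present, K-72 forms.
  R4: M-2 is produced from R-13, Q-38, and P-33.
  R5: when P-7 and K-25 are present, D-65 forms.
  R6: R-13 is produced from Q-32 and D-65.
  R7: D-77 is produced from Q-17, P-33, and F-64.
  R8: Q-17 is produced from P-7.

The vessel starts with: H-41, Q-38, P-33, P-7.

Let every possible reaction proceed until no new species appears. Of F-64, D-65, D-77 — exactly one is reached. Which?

P-7 present → Q-17 forms (R8).
Q-17 and H-41 present → K-72 forms (R3).
K-72 and P-7 present → K-25 forms (R2).
P-7 and K-25 present → D-65 forms (R5).
No rule produces F-64, and it is not given. D-77 would need Q-17, P-33, and F-64 (R7), but F-64 never forms.

D-65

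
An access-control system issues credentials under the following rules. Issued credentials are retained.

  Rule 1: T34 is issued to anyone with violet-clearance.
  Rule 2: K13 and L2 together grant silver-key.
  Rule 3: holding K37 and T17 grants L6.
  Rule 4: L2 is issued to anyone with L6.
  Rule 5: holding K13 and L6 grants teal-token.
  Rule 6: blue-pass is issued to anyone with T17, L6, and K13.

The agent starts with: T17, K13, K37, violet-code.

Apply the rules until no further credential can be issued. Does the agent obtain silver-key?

Holding K37 and T17 grants L6 (Rule 3).
Holding L6 grants L2 (Rule 4).
Holding K13 and L2 grants silver-key (Rule 2).

Yes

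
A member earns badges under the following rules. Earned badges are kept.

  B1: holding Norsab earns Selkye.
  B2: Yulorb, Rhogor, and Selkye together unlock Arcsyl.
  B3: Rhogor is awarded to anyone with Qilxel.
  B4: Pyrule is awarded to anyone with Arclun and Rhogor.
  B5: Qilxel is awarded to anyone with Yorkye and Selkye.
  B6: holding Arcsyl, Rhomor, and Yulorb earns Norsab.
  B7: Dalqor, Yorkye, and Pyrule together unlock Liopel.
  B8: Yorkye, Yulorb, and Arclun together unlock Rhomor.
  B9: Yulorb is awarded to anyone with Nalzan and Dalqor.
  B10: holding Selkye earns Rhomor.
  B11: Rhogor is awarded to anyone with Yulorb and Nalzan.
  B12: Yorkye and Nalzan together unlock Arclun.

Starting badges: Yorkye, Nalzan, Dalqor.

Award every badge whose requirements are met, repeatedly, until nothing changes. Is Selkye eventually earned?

No

Selkye would need Norsab (B1), but Norsab is never earned.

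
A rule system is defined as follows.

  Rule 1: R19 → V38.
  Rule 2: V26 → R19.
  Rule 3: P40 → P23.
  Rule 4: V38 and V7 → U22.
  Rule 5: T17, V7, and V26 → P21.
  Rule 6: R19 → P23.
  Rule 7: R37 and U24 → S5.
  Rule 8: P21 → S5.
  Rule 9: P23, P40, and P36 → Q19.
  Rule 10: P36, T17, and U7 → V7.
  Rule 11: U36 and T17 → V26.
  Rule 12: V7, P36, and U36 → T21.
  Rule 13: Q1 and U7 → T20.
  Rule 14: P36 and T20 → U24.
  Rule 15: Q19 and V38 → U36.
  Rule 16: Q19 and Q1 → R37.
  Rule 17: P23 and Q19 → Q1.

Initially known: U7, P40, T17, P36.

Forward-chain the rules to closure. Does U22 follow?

No

U22 would need V38 and V7 (Rule 4), but V38 is never established.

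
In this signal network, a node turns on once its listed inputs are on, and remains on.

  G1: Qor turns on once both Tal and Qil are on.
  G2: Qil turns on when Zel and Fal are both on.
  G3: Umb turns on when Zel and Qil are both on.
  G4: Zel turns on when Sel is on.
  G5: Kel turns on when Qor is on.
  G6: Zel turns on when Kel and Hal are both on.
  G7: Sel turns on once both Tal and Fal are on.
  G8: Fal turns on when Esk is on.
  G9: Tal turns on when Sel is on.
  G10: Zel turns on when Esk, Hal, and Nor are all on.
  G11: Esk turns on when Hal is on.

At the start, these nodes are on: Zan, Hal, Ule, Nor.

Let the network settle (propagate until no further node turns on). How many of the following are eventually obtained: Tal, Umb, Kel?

1

Hal is on, so Esk turns on (G11).
G8: Esk on → Fal on.
G10: Esk, Hal, and Nor on → Zel on.
Zel and Fal are on, so Qil turns on (G2).
Zel and Qil are on, so Umb turns on (G3).
Tal would need Sel (G9), but Sel never turns on.
Umb: reached.
Kel would need Qor (G5), but Qor never turns on.
Reached: Umb — 1 of the 3.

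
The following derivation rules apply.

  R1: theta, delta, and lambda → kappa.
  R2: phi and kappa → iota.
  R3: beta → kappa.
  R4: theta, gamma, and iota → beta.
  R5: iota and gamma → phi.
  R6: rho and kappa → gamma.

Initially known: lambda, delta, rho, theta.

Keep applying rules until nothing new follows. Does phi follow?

No

phi would need iota and gamma (R5), but iota is never established.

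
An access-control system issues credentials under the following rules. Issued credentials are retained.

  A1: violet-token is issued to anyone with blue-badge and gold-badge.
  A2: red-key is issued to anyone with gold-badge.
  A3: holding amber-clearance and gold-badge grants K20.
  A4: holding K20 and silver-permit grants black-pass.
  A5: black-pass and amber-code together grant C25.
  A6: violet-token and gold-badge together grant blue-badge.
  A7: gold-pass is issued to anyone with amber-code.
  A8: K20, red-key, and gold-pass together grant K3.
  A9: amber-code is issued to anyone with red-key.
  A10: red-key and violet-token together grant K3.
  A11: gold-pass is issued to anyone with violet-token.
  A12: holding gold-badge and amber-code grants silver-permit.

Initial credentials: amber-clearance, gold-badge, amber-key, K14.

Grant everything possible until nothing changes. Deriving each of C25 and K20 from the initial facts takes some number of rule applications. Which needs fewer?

K20: Holding amber-clearance and gold-badge grants K20 (A3). [1 rule application]
C25: Holding gold-badge grants red-key (A2). Holding amber-clearance and gold-badge grants K20 (A3). Holding red-key grants amber-code (A9). Holding gold-badge and amber-code grants silver-permit (A12). Holding K20 and silver-permit grants black-pass (A4). Holding black-pass and amber-code grants C25 (A5). [6 rule applications]
K20 needs fewer.

K20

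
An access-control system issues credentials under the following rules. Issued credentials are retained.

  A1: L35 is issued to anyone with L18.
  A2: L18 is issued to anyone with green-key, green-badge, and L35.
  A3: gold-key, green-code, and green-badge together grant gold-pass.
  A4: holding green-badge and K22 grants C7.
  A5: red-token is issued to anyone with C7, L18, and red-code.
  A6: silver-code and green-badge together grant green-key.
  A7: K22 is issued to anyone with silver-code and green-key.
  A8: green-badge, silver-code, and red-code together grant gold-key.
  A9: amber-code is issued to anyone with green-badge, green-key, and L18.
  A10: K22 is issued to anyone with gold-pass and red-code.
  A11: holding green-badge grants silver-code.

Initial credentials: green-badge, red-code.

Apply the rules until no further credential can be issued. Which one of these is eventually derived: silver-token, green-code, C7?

C7

Holding green-badge grants silver-code (A11).
Holding silver-code and green-badge grants green-key (A6).
Holding silver-code and green-key grants K22 (A7).
Holding green-badge and K22 grants C7 (A4).
No rule produces silver-token, and it is not given. No rule produces green-code, and it is not given.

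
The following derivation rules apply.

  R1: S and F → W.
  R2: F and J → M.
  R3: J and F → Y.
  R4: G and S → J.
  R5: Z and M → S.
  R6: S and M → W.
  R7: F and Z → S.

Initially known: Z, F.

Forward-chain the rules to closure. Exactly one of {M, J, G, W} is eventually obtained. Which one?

W

F and Z hold, so S follows (R7).
From S and F, R1 gives W.
J would need G and S (R4), but G is never established. No rule produces G, and it is not given. M would need F and J (R2), but J is never established.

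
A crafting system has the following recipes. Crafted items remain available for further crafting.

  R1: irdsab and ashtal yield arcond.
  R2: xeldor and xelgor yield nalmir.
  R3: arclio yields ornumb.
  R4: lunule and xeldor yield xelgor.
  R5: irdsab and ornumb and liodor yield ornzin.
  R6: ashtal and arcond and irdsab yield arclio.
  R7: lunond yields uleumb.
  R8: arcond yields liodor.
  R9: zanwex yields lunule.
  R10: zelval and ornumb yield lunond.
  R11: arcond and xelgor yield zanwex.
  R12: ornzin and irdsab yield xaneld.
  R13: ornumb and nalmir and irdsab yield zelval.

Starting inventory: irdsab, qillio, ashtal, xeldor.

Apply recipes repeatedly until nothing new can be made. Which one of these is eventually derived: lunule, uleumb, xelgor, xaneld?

irdsab and ashtal → arcond (R1).
ashtal and arcond and irdsab → arclio (R6).
arcond → liodor (R8).
arclio → ornumb (R3).
irdsab and ornumb and liodor → ornzin (R5).
ornzin and irdsab → xaneld (R12).
xelgor would need lunule and xeldor (R4), but lunule is never obtained. lunule would need zanwex (R9), but zanwex is never obtained. uleumb would need lunond (R7), but lunond is never obtained.

xaneld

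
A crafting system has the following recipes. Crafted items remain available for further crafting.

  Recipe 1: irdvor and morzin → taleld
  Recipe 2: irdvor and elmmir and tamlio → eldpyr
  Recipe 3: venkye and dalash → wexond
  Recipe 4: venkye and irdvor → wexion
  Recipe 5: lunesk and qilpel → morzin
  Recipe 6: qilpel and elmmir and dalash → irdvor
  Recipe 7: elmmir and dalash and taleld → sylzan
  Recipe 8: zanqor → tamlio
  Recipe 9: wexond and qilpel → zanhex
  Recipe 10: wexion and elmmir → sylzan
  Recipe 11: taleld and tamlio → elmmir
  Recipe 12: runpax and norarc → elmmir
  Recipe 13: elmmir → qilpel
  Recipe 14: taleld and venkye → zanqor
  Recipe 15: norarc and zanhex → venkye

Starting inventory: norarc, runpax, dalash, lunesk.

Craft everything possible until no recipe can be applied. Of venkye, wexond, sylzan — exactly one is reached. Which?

sylzan

runpax and norarc → elmmir (Recipe 12).
elmmir → qilpel (Recipe 13).
Using Recipe 5, lunesk and qilpel make morzin.
Using Recipe 6, qilpel, elmmir, and dalash make irdvor.
irdvor and morzin → taleld (Recipe 1).
elmmir and dalash and taleld → sylzan (Recipe 7).
wexond would need venkye and dalash (Recipe 3), but venkye is never obtained. venkye would need norarc and zanhex (Recipe 15), but zanhex is never obtained.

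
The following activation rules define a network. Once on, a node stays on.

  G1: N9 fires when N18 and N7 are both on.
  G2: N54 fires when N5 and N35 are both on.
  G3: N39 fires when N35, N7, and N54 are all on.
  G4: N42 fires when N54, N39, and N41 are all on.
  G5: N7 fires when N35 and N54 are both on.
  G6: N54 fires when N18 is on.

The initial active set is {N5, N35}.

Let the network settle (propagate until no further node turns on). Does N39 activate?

Yes

G2: N5 and N35 on → N54 on.
N35 and N54 are on, so N7 fires (G5).
N35, N7, and N54 are on, so N39 fires (G3).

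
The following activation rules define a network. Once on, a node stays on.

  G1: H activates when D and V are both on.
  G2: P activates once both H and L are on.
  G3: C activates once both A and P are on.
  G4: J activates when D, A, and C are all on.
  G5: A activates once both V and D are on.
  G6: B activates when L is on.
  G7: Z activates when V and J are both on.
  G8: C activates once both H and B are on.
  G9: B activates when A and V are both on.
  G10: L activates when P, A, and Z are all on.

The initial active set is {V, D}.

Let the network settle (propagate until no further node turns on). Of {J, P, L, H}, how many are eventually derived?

2

G5: V and D on → A on.
D and V are on, so H activates (G1).
A and V are on, so B activates (G9).
G8: H and B on → C on.
G4: D, A, and C on → J on.
J: reached.
P would need H and L (G2), but L never turns on.
L would need P, A, and Z (G10), but P never turns on.
H: reached.
Reached: J and H — 2 of the 4.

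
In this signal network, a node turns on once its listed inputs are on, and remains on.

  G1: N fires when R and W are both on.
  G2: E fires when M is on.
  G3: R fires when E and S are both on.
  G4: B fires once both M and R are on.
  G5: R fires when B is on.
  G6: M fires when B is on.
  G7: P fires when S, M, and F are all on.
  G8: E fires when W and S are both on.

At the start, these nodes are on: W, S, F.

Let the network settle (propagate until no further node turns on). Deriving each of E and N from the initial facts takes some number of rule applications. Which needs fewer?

E: G8: W and S on → E on. [1 rule application]
N: G8: W and S on → E on. E and S are on, so R fires (G3). G1: R and W on → N on. [3 rule applications]
E needs fewer.

E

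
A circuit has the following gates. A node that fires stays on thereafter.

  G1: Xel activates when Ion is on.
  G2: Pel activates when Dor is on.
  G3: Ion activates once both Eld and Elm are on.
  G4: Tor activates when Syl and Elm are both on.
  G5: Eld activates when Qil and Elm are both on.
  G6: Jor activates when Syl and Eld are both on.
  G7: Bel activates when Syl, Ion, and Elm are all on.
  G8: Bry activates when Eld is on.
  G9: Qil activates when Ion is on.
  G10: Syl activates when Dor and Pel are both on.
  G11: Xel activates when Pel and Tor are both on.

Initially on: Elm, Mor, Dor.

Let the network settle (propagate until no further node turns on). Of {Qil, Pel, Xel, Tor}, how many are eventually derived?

3

Dor is on, so Pel activates (G2).
Dor and Pel are on, so Syl activates (G10).
Syl and Elm are on, so Tor activates (G4).
Pel and Tor are on, so Xel activates (G11).
Qil would need Ion (G9), but Ion never turns on.
Pel: reached.
Xel: reached.
Tor: reached.
Reached: Pel, Xel, and Tor — 3 of the 4.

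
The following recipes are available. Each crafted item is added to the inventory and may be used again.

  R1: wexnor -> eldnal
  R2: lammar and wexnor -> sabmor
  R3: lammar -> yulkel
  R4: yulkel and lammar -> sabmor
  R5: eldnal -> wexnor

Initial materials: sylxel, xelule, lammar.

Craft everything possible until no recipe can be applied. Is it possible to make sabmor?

Using R3, lammar makes yulkel.
Using R4, yulkel and lammar make sabmor.

Yes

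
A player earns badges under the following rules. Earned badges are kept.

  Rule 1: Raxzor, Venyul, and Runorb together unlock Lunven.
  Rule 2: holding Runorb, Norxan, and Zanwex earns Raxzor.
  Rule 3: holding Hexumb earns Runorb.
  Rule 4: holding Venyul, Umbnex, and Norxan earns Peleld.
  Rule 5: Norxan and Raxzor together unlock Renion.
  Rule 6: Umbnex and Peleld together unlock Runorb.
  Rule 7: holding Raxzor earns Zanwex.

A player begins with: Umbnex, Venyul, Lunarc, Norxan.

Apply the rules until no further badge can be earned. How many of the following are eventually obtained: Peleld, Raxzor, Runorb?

2

With Venyul, Umbnex, and Norxan, Peleld is earned (Rule 4).
With Umbnex and Peleld, Runorb is earned (Rule 6).
Peleld: reached.
Raxzor would need Runorb, Norxan, and Zanwex (Rule 2), but Zanwex is never earned.
Runorb: reached.
Reached: Peleld and Runorb — 2 of the 3.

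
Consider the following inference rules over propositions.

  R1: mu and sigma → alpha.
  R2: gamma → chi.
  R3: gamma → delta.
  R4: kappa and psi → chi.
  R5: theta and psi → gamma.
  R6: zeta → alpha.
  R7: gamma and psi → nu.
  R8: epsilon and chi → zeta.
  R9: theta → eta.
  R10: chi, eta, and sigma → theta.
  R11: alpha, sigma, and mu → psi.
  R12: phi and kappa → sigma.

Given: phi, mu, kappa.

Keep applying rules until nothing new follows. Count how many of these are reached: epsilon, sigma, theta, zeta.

1

phi and kappa hold, so sigma follows (R12).
No rule produces epsilon, and it is not given.
sigma: reached.
theta would need chi, eta, and sigma (R10), but eta is never established.
zeta would need epsilon and chi (R8), but epsilon is never established.
Reached: sigma — 1 of the 4.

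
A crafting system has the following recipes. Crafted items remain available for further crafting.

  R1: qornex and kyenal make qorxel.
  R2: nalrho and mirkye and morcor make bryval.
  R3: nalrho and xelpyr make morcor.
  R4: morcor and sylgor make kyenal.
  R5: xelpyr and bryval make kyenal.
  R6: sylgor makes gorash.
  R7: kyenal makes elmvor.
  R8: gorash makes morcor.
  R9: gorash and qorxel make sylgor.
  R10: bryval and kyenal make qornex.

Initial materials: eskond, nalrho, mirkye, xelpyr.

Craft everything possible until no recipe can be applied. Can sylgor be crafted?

No

sylgor would need gorash and qorxel (R9), but gorash is never obtained.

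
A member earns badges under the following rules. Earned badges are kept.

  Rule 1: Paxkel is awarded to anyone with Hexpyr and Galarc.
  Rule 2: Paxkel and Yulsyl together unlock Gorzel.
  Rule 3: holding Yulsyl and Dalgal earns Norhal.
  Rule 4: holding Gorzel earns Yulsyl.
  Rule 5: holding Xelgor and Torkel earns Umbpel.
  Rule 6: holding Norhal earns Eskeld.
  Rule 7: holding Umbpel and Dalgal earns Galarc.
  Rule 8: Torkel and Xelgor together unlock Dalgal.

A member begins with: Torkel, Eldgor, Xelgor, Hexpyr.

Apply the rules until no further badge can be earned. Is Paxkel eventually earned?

Yes

With Xelgor and Torkel, Umbpel is earned (Rule 5).
With Torkel and Xelgor, Dalgal is earned (Rule 8).
With Umbpel and Dalgal, Galarc is earned (Rule 7).
With Hexpyr and Galarc, Paxkel is earned (Rule 1).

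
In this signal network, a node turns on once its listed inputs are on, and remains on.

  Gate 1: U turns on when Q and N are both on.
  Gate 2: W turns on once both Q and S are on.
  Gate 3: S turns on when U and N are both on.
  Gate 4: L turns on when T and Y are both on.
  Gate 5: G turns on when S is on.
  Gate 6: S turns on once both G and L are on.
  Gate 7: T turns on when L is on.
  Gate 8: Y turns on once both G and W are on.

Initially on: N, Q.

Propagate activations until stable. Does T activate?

No

T would need L (Gate 7), but L never turns on.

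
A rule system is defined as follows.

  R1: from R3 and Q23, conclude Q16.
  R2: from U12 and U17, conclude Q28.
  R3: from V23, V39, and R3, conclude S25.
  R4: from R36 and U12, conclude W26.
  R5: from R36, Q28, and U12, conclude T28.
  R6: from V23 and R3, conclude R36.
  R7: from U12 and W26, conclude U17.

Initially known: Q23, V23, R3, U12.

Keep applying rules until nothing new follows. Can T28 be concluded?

From V23 and R3, R6 gives R36.
R36 and U12 hold, so W26 follows (R4).
U12 and W26 hold, so U17 follows (R7).
From U12 and U17, R2 gives Q28.
R36, Q28, and U12 hold, so T28 follows (R5).

Yes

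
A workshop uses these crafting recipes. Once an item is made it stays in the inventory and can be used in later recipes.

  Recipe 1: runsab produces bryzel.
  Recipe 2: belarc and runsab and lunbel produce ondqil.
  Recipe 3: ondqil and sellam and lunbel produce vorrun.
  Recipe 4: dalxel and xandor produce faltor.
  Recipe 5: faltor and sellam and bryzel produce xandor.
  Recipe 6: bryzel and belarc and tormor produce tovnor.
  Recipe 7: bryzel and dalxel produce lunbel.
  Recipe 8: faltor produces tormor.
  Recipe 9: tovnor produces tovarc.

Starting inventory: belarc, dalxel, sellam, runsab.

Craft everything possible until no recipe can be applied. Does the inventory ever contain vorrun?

Using Recipe 1, runsab makes bryzel.
bryzel and dalxel → lunbel (Recipe 7).
Using Recipe 2, belarc, runsab, and lunbel make ondqil.
ondqil and sellam and lunbel → vorrun (Recipe 3).

Yes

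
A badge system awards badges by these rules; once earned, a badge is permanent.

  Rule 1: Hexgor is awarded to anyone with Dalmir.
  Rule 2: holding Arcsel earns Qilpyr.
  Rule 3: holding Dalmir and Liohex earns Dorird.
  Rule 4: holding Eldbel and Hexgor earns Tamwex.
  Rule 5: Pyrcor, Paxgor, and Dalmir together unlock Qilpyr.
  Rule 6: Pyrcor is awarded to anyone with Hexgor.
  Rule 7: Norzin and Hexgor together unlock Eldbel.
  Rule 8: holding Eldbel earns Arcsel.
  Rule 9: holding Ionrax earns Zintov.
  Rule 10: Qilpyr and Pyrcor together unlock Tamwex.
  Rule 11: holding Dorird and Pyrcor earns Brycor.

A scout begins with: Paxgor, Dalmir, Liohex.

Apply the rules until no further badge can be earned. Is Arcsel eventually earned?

Arcsel would need Eldbel (Rule 8), but Eldbel is never earned.

No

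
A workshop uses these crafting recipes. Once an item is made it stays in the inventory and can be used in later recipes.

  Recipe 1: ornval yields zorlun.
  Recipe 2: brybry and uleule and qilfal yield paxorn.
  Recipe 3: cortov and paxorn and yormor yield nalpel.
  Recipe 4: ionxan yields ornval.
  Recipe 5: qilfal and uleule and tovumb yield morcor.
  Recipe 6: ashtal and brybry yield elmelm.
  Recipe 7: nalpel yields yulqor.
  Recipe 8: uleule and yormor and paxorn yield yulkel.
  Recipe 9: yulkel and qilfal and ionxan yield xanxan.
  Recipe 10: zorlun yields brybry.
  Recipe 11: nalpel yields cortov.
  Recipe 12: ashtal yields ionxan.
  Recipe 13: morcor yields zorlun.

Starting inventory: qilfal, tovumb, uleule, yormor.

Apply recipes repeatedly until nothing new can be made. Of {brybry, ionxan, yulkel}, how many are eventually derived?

2

qilfal and uleule and tovumb → morcor (Recipe 5).
morcor → zorlun (Recipe 13).
zorlun → brybry (Recipe 10).
Using Recipe 2, brybry, uleule, and qilfal make paxorn.
uleule and yormor and paxorn → yulkel (Recipe 8).
brybry: reached.
ionxan would need ashtal (Recipe 12), but ashtal is never obtained.
yulkel: reached.
Reached: brybry and yulkel — 2 of the 3.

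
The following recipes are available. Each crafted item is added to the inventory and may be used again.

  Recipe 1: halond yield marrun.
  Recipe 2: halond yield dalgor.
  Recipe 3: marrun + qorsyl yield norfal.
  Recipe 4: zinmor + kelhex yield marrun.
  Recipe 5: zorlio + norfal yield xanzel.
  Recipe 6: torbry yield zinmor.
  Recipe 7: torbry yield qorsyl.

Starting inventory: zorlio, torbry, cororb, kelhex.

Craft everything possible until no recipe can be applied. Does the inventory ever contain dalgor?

dalgor would need halond (Recipe 2), but halond is never obtained.

No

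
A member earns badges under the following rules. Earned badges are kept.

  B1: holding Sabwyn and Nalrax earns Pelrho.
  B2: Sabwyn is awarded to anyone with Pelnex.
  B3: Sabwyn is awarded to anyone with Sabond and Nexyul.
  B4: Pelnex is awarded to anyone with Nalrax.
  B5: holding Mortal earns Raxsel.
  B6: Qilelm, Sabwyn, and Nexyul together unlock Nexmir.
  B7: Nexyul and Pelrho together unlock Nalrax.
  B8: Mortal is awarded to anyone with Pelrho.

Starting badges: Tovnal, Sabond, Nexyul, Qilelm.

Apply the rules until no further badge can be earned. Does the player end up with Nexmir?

With Sabond and Nexyul, Sabwyn is earned (B3).
With Qilelm, Sabwyn, and Nexyul, Nexmir is earned (B6).

Yes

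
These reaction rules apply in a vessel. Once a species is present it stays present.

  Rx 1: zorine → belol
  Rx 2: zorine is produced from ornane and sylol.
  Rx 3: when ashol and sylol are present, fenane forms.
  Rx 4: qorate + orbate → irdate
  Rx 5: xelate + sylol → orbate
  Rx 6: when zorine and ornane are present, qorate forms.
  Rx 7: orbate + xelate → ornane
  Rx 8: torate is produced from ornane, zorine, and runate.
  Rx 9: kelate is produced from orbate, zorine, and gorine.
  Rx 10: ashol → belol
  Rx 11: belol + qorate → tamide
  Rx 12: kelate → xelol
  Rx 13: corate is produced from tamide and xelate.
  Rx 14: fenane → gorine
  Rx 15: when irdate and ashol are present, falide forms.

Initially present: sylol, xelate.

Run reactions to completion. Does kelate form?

No

kelate would need orbate, zorine, and gorine (Rx 9), but gorine never forms.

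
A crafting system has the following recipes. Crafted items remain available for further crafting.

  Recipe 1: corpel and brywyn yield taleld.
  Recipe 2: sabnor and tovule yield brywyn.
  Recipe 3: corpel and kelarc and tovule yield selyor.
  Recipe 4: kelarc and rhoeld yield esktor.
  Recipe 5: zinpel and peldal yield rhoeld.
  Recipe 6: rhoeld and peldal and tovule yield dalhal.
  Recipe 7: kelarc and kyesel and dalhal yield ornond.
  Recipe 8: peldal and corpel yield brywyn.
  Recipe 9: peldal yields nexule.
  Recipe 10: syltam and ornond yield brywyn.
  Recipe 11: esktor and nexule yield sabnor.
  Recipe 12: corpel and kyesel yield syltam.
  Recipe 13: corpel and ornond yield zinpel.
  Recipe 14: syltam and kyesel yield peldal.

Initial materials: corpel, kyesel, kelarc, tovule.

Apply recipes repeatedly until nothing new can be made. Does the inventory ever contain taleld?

Yes

Using Recipe 12, corpel and kyesel make syltam.
syltam and kyesel → peldal (Recipe 14).
Using Recipe 8, peldal and corpel make brywyn.
corpel and brywyn → taleld (Recipe 1).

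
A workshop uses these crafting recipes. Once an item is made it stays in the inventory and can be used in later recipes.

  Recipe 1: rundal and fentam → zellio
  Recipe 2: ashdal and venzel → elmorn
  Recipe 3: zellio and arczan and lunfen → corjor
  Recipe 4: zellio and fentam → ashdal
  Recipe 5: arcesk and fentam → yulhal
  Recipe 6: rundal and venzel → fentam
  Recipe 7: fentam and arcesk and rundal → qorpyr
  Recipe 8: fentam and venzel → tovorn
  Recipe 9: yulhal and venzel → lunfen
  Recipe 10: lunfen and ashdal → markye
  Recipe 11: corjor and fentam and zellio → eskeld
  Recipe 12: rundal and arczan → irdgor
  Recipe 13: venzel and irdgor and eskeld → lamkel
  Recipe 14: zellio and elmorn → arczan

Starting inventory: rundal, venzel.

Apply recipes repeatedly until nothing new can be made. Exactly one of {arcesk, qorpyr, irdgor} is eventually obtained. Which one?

irdgor

rundal and venzel → fentam (Recipe 6).
rundal and fentam → zellio (Recipe 1).
Using Recipe 4, zellio and fentam make ashdal.
ashdal and venzel → elmorn (Recipe 2).
zellio and elmorn → arczan (Recipe 14).
Using Recipe 12, rundal and arczan make irdgor.
qorpyr would need fentam, arcesk, and rundal (Recipe 7), but arcesk is never obtained. No rule produces arcesk, and it is not given.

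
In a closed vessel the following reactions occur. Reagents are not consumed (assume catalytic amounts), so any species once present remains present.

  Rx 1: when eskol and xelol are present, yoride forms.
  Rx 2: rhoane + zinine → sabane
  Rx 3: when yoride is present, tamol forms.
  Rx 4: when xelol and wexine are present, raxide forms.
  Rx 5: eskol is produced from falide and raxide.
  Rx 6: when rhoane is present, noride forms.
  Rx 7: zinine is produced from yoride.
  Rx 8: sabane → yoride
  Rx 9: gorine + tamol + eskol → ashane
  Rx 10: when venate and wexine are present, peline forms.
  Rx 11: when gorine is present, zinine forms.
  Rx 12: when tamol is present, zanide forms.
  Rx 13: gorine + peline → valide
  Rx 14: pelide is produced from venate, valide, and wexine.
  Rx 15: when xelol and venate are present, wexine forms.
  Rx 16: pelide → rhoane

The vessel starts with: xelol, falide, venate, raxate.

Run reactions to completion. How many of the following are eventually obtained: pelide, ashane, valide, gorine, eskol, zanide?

xelol and venate present → wexine forms (Rx 15).
xelol and wexine present → raxide forms (Rx 4).
falide and raxide present → eskol forms (Rx 5).
eskol and xelol present → yoride forms (Rx 1).
yoride present → tamol forms (Rx 3).
tamol present → zanide forms (Rx 12).
pelide would need venate, valide, and wexine (Rx 14), but valide never forms.
ashane would need gorine, tamol, and eskol (Rx 9), but gorine never forms.
valide would need gorine and peline (Rx 13), but gorine never forms.
No rule produces gorine, and it is not given.
eskol: reached.
zanide: reached.
Reached: eskol and zanide — 2 of the 6.

2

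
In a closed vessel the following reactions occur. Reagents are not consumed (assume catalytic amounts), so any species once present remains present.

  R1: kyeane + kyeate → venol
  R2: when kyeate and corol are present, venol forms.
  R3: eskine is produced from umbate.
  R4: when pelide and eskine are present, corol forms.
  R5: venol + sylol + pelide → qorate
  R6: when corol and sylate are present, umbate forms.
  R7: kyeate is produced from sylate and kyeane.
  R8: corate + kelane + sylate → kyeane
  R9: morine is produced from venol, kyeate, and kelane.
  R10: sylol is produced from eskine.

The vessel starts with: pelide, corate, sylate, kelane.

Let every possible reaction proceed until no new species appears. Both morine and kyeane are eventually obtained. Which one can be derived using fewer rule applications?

kyeane: corate, kelane, and sylate present → kyeane forms (R8). [1 rule application]
morine: corate, kelane, and sylate present → kyeane forms (R8). sylate and kyeane present → kyeate forms (R7). kyeane and kyeate present → venol forms (R1). venol, kyeate, and kelane present → morine forms (R9). [4 rule applications]
kyeane needs fewer.

kyeane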